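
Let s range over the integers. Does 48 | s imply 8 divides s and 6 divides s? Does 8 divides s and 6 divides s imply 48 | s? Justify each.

[⇒] If 48 ∣ s, write s = 48q. Since 48 = 6·8, s = 8·(6q), so 8 ∣ s; and since 48 = 8·6, s = 6·(8q), so 6 ∣ s.

[⇐] This fails: take s = 24. Both 8 ∣ 24 and 6 ∣ 24, yet 24 is not a multiple of 48 (since 24 = 0·48 + 24), so 48 ∤ 24.

Only the forward implication holds.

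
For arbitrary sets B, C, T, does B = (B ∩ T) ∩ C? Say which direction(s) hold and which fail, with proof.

(⊆) This inclusion fails. Take B = {1}, C = ∅, T = ∅; then 1 ∈ B but 1 ∉ (B ∩ T) ∩ C.

(⊇) Let x ∈ (B ∩ T) ∩ C. Then x ∈ B ∩ C ∩ T, from which x ∈ B.

(⊆) fails; (⊇) holds.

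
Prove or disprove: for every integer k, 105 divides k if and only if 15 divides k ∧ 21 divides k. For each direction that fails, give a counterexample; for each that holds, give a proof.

(→) If 105 ∣ k, write k = 105q. Since 105 = 7·15, k = 15·(7q), so 15 ∣ k; and since 105 = 5·21, k = 21·(5q), so 21 ∣ k.

(←) Suppose 15 ∣ k and 21 ∣ k. Any common multiple of 15 and 21 is a multiple of their lcm; here lcm(15, 21) = 15·21/gcd(15, 21) = 315/3 = 105, so 105 ∣ k.

Equivalent; both directions hold.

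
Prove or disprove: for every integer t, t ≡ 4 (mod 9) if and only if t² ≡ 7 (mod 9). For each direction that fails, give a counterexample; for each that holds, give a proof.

Only the forward implication holds.

[⇒] Suppose t ≡ 4 (mod 9). Write t = 9j + 4. Then (9j + 4)² = 81j² + 72j + 16 = 9(9j² + 8j + 1) + 7, so t² ≡ 7 (mod 9).

[⇐] This fails: take t = 5. Then 5² = 25 ≡ 7 (mod 9), yet 5 ≡ 5 (mod 9), not 4.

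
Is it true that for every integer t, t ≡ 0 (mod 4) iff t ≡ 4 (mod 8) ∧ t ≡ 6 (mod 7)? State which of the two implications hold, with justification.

Only the reverse direction holds.

(⟹) This fails: t = 0 gives 0 ≡ 0 (mod 4) but 0 ≡ 0 (mod 8), so the conjunction on the right does not hold.

(⟸) Conversely, if t ≡ 4 (mod 8) and t ≡ 6 (mod 7), then by the Chinese remainder theorem t ≡ 20 (mod 56). Since 20 ≡ 0 (mod 4) and 4 ∣ 56, we get t ≡ 0 (mod 4).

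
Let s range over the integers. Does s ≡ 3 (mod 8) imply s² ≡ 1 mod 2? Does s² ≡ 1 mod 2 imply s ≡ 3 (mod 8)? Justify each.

Not equivalent: only (⇒) holds.

(→) Suppose s ≡ 3 (mod 8). Then s² ≡ 3² = 9 (mod 8), and since 2 ∣ 8, also s² ≡ 1 (mod 2).

(←) This fails: take s = 1. Then 1² = 1 ≡ 1 (mod 2), yet 1 ≡ 1 (mod 8), not 3.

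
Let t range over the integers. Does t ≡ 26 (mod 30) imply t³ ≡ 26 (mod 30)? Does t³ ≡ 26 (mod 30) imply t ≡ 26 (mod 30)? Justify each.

The biconditional holds.

(⟹) Suppose t ≡ 26 (mod 30). Write t = 30j + 26. Then (30j + 26)³ = 27000j³ + 70200j² + 60840j + 17576 = 30(900j³ + 2340j² + 2028j + 585) + 26, so t³ ≡ 26 (mod 30).

(⟸) Conversely, suppose t³ ≡ 26 (mod 30). The only residue r in {0, …, 29} with r³ ≡ 26 (mod 30) is r = 26, so t ≡ 26 (mod 30).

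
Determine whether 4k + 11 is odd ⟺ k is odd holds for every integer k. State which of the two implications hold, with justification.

Forward direction. This fails: take k = 0. Then 4k + 11 = 11, which is odd, yet k = 0 is even, not odd.

Converse. Suppose k is odd. Since 4 is even, 4k is even for every k, so 4k + 11 has the same parity as 11, which is odd. Hence 4k + 11 is odd.

(⇒) fails; (⇐) holds.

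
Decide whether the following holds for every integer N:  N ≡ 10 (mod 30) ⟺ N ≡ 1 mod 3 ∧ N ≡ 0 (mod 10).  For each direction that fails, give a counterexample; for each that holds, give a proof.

Forward direction. Suppose N ≡ 10 (mod 30); write N = 30j + 10. Since 3 ∣ 30, reducing mod 3 gives N ≡ 10 ≡ 1 (mod 3); since 10 ∣ 30, reducing mod 10 gives N ≡ 10 ≡ 0 (mod 10).

Converse. If N ≡ 1 (mod 3) and N ≡ 0 (mod 10), then by the Chinese remainder theorem N ≡ 10 (mod 30). This is exactly N ≡ 10 (mod 30).

Both directions hold.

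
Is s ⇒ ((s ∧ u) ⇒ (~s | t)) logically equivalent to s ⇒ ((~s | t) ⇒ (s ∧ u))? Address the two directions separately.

Neither implication holds.

(⟹) This fails. Under t = T, u = F, s = T, the left side is true but the right side is false.

(⟸) This fails. Under t = F, u = T, s = T, the left side is false but the right side is true.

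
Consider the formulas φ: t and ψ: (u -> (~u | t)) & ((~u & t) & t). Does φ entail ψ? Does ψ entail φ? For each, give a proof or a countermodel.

[⇒] This fails. Under t = T, u = T, the left side is true but the right side is false.

[⇐] Assume the antecedent. If t is true, t reduces to true regardless of the other variables. If t is false, the antecedent cannot hold. Either way t holds.

The forward direction fails; the converse holds.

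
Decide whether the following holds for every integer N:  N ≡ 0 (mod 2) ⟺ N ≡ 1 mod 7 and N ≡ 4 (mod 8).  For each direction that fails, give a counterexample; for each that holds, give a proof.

Only the reverse direction holds.

(←) If N ≡ 1 (mod 7) and N ≡ 4 (mod 8), then by the Chinese remainder theorem N ≡ 36 (mod 56). Since 36 ≡ 0 (mod 2) and 2 ∣ 56, we get N ≡ 0 (mod 2).

(→) This fails: N = 0 gives 0 ≡ 0 (mod 2) but 0 ≡ 0 (mod 7), so the conjunction on the right does not hold.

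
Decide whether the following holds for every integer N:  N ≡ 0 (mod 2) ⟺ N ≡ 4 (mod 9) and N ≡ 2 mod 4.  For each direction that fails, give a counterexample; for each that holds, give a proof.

Only the reverse direction holds.

(→) This fails: N = 0 gives 0 ≡ 0 (mod 2) but 0 ≡ 0 (mod 9), so the conjunction on the right does not hold.

(←) Conversely, if N ≡ 4 (mod 9) and N ≡ 2 (mod 4), then by the Chinese remainder theorem N ≡ 22 (mod 36). Since 22 ≡ 0 (mod 2) and 2 ∣ 36, we get N ≡ 0 (mod 2).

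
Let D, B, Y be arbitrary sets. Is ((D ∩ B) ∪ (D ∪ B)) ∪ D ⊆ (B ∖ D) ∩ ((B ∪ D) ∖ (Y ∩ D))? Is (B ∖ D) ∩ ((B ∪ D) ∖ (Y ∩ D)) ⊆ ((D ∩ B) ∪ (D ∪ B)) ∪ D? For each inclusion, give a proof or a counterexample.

The sets are not equal: only the reverse inclusion holds.

(⊆) This inclusion fails. Take D = {1}, B = ∅, Y = ∅; then 1 ∈ ((D ∩ B) ∪ (D ∪ B)) ∪ D but 1 ∉ (B ∖ D) ∩ ((B ∪ D) ∖ (Y ∩ D)).

(⊇) Let x ∈ (B ∖ D) ∩ ((B ∪ D) ∖ (Y ∩ D)). Then either x ∈ B and x ∉ D, Y; or x ∈ B ∩ Y and x ∉ D. In each case x ∈ ((D ∩ B) ∪ (D ∪ B)) ∪ D, so (B ∖ D) ∩ ((B ∪ D) ∖ (Y ∩ D)) ⊆ ((D ∩ B) ∪ (D ∪ B)) ∪ D.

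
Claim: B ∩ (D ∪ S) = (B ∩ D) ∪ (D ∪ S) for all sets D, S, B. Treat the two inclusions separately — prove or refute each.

(⊆) holds; (⊇) fails.

(⊇) This inclusion fails. Take D = {1}, S = ∅, B = ∅; then 1 ∈ (B ∩ D) ∪ (D ∪ S) but 1 ∉ B ∩ (D ∪ S).

(⊆) Let x ∈ B ∩ (D ∪ S). Then either x ∈ D ∩ B and x ∉ S; or x ∈ S ∩ B and x ∉ D; or x ∈ D ∩ S ∩ B. In each case x ∈ (B ∩ D) ∪ (D ∪ S), so B ∩ (D ∪ S) ⊆ (B ∩ D) ∪ (D ∪ S).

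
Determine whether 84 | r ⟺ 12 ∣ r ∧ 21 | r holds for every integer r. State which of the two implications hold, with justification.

Converse. Suppose 12 ∣ r and 21 ∣ r. Any common multiple of 12 and 21 is a multiple of their lcm; here lcm(12, 21) = 12·21/gcd(12, 21) = 252/3 = 84, so 84 ∣ r.

Forward direction. If 84 ∣ r, write r = 84q. Since 84 = 7·12, r = 12·(7q), so 12 ∣ r; and since 84 = 4·21, r = 21·(4q), so 21 ∣ r.

Equivalent; both directions hold.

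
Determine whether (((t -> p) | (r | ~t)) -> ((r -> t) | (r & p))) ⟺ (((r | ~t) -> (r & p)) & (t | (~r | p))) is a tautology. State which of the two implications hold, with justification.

The forward direction fails; the converse holds.

(⟹) This fails. Under r = F, t = F, p = F, the left side is true but the right side is false.

(⟸) Assume the antecedent. If r is true, the antecedent forces (r = T, t = F, p = T) or (r = T, t = T, p = T), and the consequent holds there. If r is false, the consequent reduces to true regardless of the other variables. Either way the consequent holds.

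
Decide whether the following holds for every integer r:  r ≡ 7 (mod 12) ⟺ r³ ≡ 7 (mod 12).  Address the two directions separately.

Equivalent; both directions hold.

(⟹) Suppose r ≡ 7 (mod 12). Write r = 12j + 7. Then (12j + 7)³ = 1728j³ + 3024j² + 1764j + 343 = 12(144j³ + 252j² + 147j + 28) + 7, so r³ ≡ 7 (mod 12).

(⟸) Conversely, suppose r³ ≡ 7 (mod 12). The only residue r in {0, …, 11} with r³ ≡ 7 (mod 12) is r = 7, so r ≡ 7 (mod 12).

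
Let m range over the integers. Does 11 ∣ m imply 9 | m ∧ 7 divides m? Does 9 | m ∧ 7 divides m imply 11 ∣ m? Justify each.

[⇒] This fails: take m = 11. Certainly 11 ∣ 11, but 9 ∤ 11.

[⇐] This fails: take m = 63. Both 9 ∣ 63 and 7 ∣ 63, yet 63 is not a multiple of 11 (since 63 = 5·11 + 8), so 11 ∤ 63.

(⇒) fails and (⇐) fails.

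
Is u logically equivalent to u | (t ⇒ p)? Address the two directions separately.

(→) Assume the antecedent. If t is true, the antecedent forces (t = T, p = F, u = T) or (t = T, p = T, u = T), and u | (t ⇒ p) holds there. If t is false, u | (t ⇒ p) reduces to true regardless of the other variables. Either way u | (t ⇒ p) holds.

(←) This fails. Under t = F, p = F, u = F, the left side is false but the right side is true.

(⇒) holds; (⇐) fails.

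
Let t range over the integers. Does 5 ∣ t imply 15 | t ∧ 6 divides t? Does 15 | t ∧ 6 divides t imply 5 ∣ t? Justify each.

Forward direction. This fails: take t = 5. Certainly 5 ∣ 5, but 15 ∤ 5.

Converse. Suppose 15 ∣ t and 6 ∣ t. Any common multiple of 15 and 6 is a multiple of their lcm; here lcm(15, 6) = 15·6/gcd(15, 6) = 90/3 = 30, so 30 ∣ t. Since 5 ∣ 30, it follows that 5 ∣ t.

Only the reverse direction holds.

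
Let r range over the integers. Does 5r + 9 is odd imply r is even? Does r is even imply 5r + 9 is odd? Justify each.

Equivalent; both directions hold.

(←) Suppose r is even; write r = 2j. Then 5r + 9 = 5·(2j) + 9 = 2·5j + 9, which is odd.

(→) Suppose 5r + 9 is odd. Since 5 is odd, 5r and r have the same parity, so 5r + 9 ≡ r + 9 (mod 2). As 9 is odd, 5r + 9 is odd exactly when r is even. Thus r is even.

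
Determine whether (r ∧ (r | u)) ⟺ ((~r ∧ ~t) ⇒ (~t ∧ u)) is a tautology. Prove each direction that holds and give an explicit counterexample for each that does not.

Forward direction. Assume the antecedent. If t is true, (~r ∧ ~t) ⇒ (~t ∧ u) reduces to true regardless of the other variables. If t is false, the antecedent forces (t = F, r = T, u = F) or (t = F, r = T, u = T), and (~r ∧ ~t) ⇒ (~t ∧ u) holds there. Either way (~r ∧ ~t) ⇒ (~t ∧ u) holds.

Converse. This fails. Under t = T, r = F, u = F, the left side is false but the right side is true.

Not equivalent: only (⇒) holds.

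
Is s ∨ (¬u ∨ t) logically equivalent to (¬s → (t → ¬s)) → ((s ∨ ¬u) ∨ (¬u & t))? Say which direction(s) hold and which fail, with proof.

Only the reverse direction holds.

(←) Assume the antecedent. If s is true, s ∨ (¬u ∨ t) reduces to true regardless of the other variables. If s is false, the antecedent forces (s = F, u = F, t = F) or (s = F, u = F, t = T), and s ∨ (¬u ∨ t) holds there. Either way s ∨ (¬u ∨ t) holds.

(→) This fails. Under s = F, u = T, t = T, the left side is true but the right side is false.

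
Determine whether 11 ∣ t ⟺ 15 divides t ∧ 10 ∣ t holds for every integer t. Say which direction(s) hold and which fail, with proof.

Neither implication holds.

(⟹) This fails: take t = 11. Certainly 11 ∣ 11, but 15 ∤ 11.

(⟸) This fails: take t = 30. Both 15 ∣ 30 and 10 ∣ 30, yet 30 is not a multiple of 11 (since 30 = 2·11 + 8), so 11 ∤ 30.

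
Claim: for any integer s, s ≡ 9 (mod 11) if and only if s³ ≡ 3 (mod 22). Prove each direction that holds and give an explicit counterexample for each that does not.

Only the reverse direction holds.

(⇐) The residues r modulo 22 with r³ ≡ 3 (mod 22) are exactly {9}, and each is ≡ 9 (mod 11).

(⇒) This fails: take s = 20. Then 20 ≡ 9 (mod 11), but 20³ = 8000 ≡ 14 (mod 22), not 3.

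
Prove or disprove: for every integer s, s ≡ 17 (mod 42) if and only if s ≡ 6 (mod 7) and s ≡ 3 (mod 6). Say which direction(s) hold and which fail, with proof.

(⇒) fails and (⇐) fails.

Forward direction. This fails: s = 17 gives 17 ≡ 17 (mod 42) but 17 ≡ 3 (mod 7), so the conjunction on the right does not hold.

Converse. This fails: s = 27 satisfies both congruences on the right (27 ≡ 6 mod 7 and 27 ≡ 3 mod 6) yet 27 ≡ 27 (mod 42), not 17.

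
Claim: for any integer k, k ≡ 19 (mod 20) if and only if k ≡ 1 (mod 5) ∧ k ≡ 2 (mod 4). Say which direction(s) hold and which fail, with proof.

Both directions fail.

(⟹) This fails: k = 19 gives 19 ≡ 19 (mod 20) but 19 ≡ 4 (mod 5), so the conjunction on the right does not hold.

(⟸) This fails: k = 6 satisfies both congruences on the right (6 ≡ 1 mod 5 and 6 ≡ 2 mod 4) yet 6 ≡ 6 (mod 20), not 19.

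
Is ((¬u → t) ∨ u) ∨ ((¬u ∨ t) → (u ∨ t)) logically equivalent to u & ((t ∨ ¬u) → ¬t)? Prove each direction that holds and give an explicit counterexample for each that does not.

Only the converse holds.

[⇒] This fails. Under u = F, t = T, the left side is true but the right side is false.

[⇐] Assume the antecedent. If u is true, the consequent reduces to true regardless of the other variables. If u is false, the antecedent cannot hold. Either way the consequent holds.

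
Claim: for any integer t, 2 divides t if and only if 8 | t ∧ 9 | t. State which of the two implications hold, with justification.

Not equivalent: only (⇐) holds.

[⇒] This fails: take t = 2. Certainly 2 ∣ 2, but 8 ∤ 2.

[⇐] Suppose 8 ∣ t and 9 ∣ t. Any common multiple of 8 and 9 is a multiple of their lcm; here gcd(8, 9) = 1, so lcm(8, 9) = 8·9 = 72, so 72 ∣ t. Since 2 ∣ 72, it follows that 2 ∣ t.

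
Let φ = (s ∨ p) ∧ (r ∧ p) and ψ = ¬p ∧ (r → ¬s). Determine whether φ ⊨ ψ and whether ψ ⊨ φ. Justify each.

Forward direction. This fails. Under r = T, s = F, p = T, the left side is true but the right side is false.

Converse. This fails. Under r = F, s = F, p = F, the left side is false but the right side is true.

Both directions fail.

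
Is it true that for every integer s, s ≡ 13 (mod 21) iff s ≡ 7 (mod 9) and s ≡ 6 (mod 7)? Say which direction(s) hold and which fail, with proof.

Only the converse holds.

(→) This fails: s = 13 gives 13 ≡ 13 (mod 21) but 13 ≡ 4 (mod 9), so the conjunction on the right does not hold.

(←) Conversely, if s ≡ 7 (mod 9) and s ≡ 6 (mod 7), then by the Chinese remainder theorem s ≡ 34 (mod 63). Since 34 ≡ 13 (mod 21) and 21 ∣ 63, we get s ≡ 13 (mod 21).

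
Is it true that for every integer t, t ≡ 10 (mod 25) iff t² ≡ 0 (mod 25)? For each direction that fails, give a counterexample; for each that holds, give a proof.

(←) This fails: take t = 0. Then 0² = 0 ≡ 0 (mod 25), yet 0 ≡ 0 (mod 25), not 10.

(→) Suppose t ≡ 10 (mod 25). Write t = 25j + 10. Then (25j + 10)² = 625j² + 500j + 100 = 25(25j² + 20j + 4) + 0, so t² ≡ 0 (mod 25).

(⇒) holds; (⇐) fails.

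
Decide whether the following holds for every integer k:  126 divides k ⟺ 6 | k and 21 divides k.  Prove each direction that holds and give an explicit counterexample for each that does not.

Only the forward implication holds.

[⇒] If 126 ∣ k, write k = 126q. Since 126 = 21·6, k = 6·(21q), so 6 ∣ k; and since 126 = 6·21, k = 21·(6q), so 21 ∣ k.

[⇐] This fails: take k = 42. Both 6 ∣ 42 and 21 ∣ 42, yet 42 is not a multiple of 126 (since 42 = 0·126 + 42), so 126 ∤ 42.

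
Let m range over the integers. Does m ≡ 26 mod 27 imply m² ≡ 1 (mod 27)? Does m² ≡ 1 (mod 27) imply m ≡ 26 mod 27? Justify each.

[⇐] This fails: take m = 1. Then 1² = 1 ≡ 1 (mod 27), yet 1 ≡ 1 (mod 27), not 26.

[⇒] Suppose m ≡ 26 mod 27. Write m = 27j + 26. Then (27j + 26)² = 729j² + 1404j + 676 = 27(27j² + 52j + 25) + 1, so m² ≡ 1 (mod 27).

Only the forward implication holds.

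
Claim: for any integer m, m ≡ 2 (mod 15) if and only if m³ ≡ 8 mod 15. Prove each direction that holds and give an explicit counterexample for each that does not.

(⟹) Suppose m ≡ 2 (mod 15). Write m = 15j + 2. Then (15j + 2)³ = 3375j³ + 1350j² + 180j + 8 = 15(225j³ + 90j² + 12j) + 8, so m³ ≡ 8 (mod 15).

(⟸) Conversely, suppose m³ ≡ 8 (mod 15). The only residue r in {0, …, 14} with r³ ≡ 8 (mod 15) is r = 2, so m ≡ 2 (mod 15).

Both implications hold.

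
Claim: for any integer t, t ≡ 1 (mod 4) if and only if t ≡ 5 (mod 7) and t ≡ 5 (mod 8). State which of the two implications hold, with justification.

(⟸) If t ≡ 5 (mod 7) and t ≡ 5 (mod 8), then by the Chinese remainder theorem t ≡ 5 (mod 56). Since 5 ≡ 1 (mod 4) and 4 ∣ 56, we get t ≡ 1 (mod 4).

(⟹) This fails: t = 1 gives 1 ≡ 1 (mod 4) but 1 ≡ 1 (mod 7), so the conjunction on the right does not hold.

The forward direction fails; the converse holds.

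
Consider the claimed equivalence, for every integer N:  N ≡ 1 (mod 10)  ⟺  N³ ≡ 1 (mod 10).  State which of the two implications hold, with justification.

(←) Suppose N³ ≡ 1 (mod 10). The only residue r in {0, …, 9} with r³ ≡ 1 (mod 10) is r = 1, so N ≡ 1 (mod 10).

(→) Suppose N ≡ 1 (mod 10). Write N = 10j + 1. Then (10j + 1)³ = 1000j³ + 300j² + 30j + 1 = 10(100j³ + 30j² + 3j) + 1, so N³ ≡ 1 (mod 10).

The biconditional holds.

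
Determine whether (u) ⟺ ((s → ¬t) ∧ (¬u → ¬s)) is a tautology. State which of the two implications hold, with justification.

Neither direction holds.

(⇒) This fails. Under s = T, u = T, t = T, the left side is true but the right side is false.

(⇐) This fails. Under s = F, u = F, t = F, the left side is false but the right side is true.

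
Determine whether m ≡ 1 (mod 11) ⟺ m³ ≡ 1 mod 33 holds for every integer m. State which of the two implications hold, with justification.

Converse. The residues r modulo 33 with r³ ≡ 1 (mod 33) are exactly {1}, and each is ≡ 1 (mod 11).

Forward direction. This fails: take m = 12. Then 12 ≡ 1 (mod 11), but 12³ = 1728 ≡ 12 (mod 33), not 1.

Only the converse holds.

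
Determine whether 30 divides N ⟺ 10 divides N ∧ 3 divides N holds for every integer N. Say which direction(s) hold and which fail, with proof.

Both directions hold; the statement is true.

(⇒) If 30 ∣ N, write N = 30q. Since 30 = 3·10, N = 10·(3q), so 10 ∣ N; and since 30 = 10·3, N = 3·(10q), so 3 ∣ N.

(⇐) Suppose 10 ∣ N and 3 ∣ N. Any common multiple of 10 and 3 is a multiple of their lcm; here gcd(10, 3) = 1, so lcm(10, 3) = 10·3 = 30, so 30 ∣ N.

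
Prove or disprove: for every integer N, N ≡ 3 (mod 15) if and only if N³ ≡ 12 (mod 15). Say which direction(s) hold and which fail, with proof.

Forward direction. Suppose N ≡ 3 (mod 15). Write N = 15j + 3. Then (15j + 3)³ = 3375j³ + 2025j² + 405j + 27 = 15(225j³ + 135j² + 27j + 1) + 12, so N³ ≡ 12 (mod 15).

Converse. Suppose N³ ≡ 12 (mod 15). The only residue r in {0, …, 14} with r³ ≡ 12 (mod 15) is r = 3, so N ≡ 3 (mod 15).

Equivalent; both directions hold.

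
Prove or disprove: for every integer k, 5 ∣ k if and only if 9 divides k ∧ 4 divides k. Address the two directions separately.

[⇒] This fails: take k = 5. Certainly 5 ∣ 5, but 9 ∤ 5.

[⇐] This fails: take k = 36. Both 9 ∣ 36 and 4 ∣ 36, yet 36 is not a multiple of 5 (since 36 = 7·5 + 1), so 5 ∤ 36.

Both directions fail.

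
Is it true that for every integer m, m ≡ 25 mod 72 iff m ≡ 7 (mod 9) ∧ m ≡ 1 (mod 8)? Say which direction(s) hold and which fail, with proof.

Equivalent; both directions hold.

(⇐) If m ≡ 7 (mod 9) and m ≡ 1 (mod 8), then by the Chinese remainder theorem m ≡ 25 (mod 72). This is exactly m ≡ 25 (mod 72).

(⇒) Suppose m ≡ 25 (mod 72); write m = 72j + 25. Since 9 ∣ 72, reducing mod 9 gives m ≡ 25 ≡ 7 (mod 9); since 8 ∣ 72, reducing mod 8 gives m ≡ 25 ≡ 1 (mod 8).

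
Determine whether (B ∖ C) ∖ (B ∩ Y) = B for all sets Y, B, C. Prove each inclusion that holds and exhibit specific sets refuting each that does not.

The sets are not equal: only the forward inclusion holds.

(⊆) Let x ∈ (B ∖ C) ∖ (B ∩ Y). Then x ∈ B and x ∉ Y, C, from which x ∈ B.

(⊇) This inclusion fails. Take Y = {1}, B = {1}, C = ∅; then 1 ∈ B but 1 ∉ (B ∖ C) ∖ (B ∩ Y).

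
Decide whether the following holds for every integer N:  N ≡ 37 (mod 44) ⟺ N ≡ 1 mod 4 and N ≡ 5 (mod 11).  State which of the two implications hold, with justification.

(⟹) This fails: N = 37 gives 37 ≡ 37 (mod 44) but 37 ≡ 4 (mod 11), so the conjunction on the right does not hold.

(⟸) This fails: N = 5 satisfies both congruences on the right (5 ≡ 1 mod 4 and 5 ≡ 5 mod 11) yet 5 ≡ 5 (mod 44), not 37.

Neither implication holds.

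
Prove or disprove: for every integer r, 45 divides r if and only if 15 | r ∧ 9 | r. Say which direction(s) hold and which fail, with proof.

The biconditional holds.

(→) If 45 ∣ r, write r = 45q. Since 45 = 3·15, r = 15·(3q), so 15 ∣ r; and since 45 = 5·9, r = 9·(5q), so 9 ∣ r.

(←) Suppose 15 ∣ r and 9 ∣ r. Any common multiple of 15 and 9 is a multiple of their lcm; here lcm(15, 9) = 15·9/gcd(15, 9) = 135/3 = 45, so 45 ∣ r.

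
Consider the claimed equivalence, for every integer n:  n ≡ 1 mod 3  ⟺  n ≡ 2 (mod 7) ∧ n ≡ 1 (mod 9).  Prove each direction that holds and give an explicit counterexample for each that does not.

[⇒] This fails: n = 1 gives 1 ≡ 1 (mod 3) but 1 ≡ 1 (mod 7), so the conjunction on the right does not hold.

[⇐] Conversely, if n ≡ 2 (mod 7) and n ≡ 1 (mod 9), then by the Chinese remainder theorem n ≡ 37 (mod 63). Since 37 ≡ 1 (mod 3) and 3 ∣ 63, we get n ≡ 1 (mod 3).

The forward direction fails; the converse holds.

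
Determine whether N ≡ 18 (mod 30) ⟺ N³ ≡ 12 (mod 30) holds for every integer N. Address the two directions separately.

Equivalent; both directions hold.

(⇒) Suppose N ≡ 18 (mod 30). Write N = 30j + 18. Then (30j + 18)³ = 27000j³ + 48600j² + 29160j + 5832 = 30(900j³ + 1620j² + 972j + 194) + 12, so N³ ≡ 12 (mod 30).

(⇐) Conversely, suppose N³ ≡ 12 (mod 30). The only residue r in {0, …, 29} with r³ ≡ 12 (mod 30) is r = 18, so N ≡ 18 (mod 30).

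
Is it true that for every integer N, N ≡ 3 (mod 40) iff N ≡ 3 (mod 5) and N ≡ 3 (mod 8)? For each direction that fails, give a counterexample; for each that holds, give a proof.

(⟸) If N ≡ 3 (mod 5) and N ≡ 3 (mod 8), then by the Chinese remainder theorem N ≡ 3 (mod 40). This is exactly N ≡ 3 (mod 40).

(⟹) Suppose N ≡ 3 (mod 40); write N = 40j + 3. Since 5 ∣ 40, reducing mod 5 gives N ≡ 3 (mod 5); since 8 ∣ 40, reducing mod 8 gives N ≡ 3 (mod 8).

Both directions hold; the statement is true.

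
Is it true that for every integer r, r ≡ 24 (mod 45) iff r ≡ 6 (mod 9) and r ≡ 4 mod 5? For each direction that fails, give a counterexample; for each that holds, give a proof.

(⇐) If r ≡ 6 (mod 9) and r ≡ 4 (mod 5), then by the Chinese remainder theorem r ≡ 24 (mod 45). This is exactly r ≡ 24 (mod 45).

(⇒) Suppose r ≡ 24 (mod 45); write r = 45j + 24. Since 9 ∣ 45, reducing mod 9 gives r ≡ 24 ≡ 6 (mod 9); since 5 ∣ 45, reducing mod 5 gives r ≡ 24 ≡ 4 (mod 5).

Equivalent; both directions hold.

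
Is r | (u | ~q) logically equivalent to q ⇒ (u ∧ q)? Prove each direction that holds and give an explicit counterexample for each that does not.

(⇐) Assume the antecedent. If q is true, the antecedent forces (q = T, u = T, r = F) or (q = T, u = T, r = T), and r | (u | ~q) holds there. If q is false, r | (u | ~q) reduces to true regardless of the other variables. Either way r | (u | ~q) holds.

(⇒) This fails. Under q = T, u = F, r = T, the left side is true but the right side is false.

(⇒) fails; (⇐) holds.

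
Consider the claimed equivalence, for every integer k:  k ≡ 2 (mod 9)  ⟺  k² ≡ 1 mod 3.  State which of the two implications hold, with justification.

(⇒) holds; (⇐) fails.

(→) Suppose k ≡ 2 (mod 9). Then k² ≡ 2² = 4 (mod 9), and since 3 ∣ 9, also k² ≡ 1 (mod 3).

(←) This fails: take k = 1. Then 1² = 1 ≡ 1 (mod 3), yet 1 ≡ 1 (mod 9), not 2.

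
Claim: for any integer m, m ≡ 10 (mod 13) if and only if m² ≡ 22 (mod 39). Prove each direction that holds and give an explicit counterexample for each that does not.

(⇒) This fails: take m = 36. Then 36 ≡ 10 (mod 13), but 36² = 1296 ≡ 9 (mod 39), not 22.

(⇐) This fails: take m = 16. Then 16² = 256 ≡ 22 (mod 39), yet 16 ≡ 3 (mod 13), not 10.

(⇒) fails and (⇐) fails.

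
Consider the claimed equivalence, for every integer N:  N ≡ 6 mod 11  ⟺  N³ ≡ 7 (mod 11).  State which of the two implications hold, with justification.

(⇒) Suppose N ≡ 6 mod 11. Write N = 11j + 6. Then (11j + 6)³ = 1331j³ + 2178j² + 1188j + 216 = 11(121j³ + 198j² + 108j + 19) + 7, so N³ ≡ 7 (mod 11).

(⇐) Conversely, suppose N³ ≡ 7 (mod 11). The only residue r in {0, …, 10} with r³ ≡ 7 (mod 11) is r = 6, so N ≡ 6 (mod 11).

The biconditional holds.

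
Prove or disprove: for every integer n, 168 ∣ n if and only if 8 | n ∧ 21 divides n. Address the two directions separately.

[⇒] If 168 ∣ n, write n = 168q. Since 168 = 21·8, n = 8·(21q), so 8 ∣ n; and since 168 = 8·21, n = 21·(8q), so 21 ∣ n.

[⇐] Suppose 8 ∣ n and 21 ∣ n. Any common multiple of 8 and 21 is a multiple of their lcm; here gcd(8, 21) = 1, so lcm(8, 21) = 8·21 = 168, so 168 ∣ n.

The biconditional holds.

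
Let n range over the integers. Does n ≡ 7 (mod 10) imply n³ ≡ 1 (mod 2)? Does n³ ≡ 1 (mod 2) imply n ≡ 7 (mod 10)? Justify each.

(⟹) Suppose n ≡ 7 (mod 10). Then n³ ≡ 7³ = 343 (mod 10), and since 2 ∣ 10, also n³ ≡ 1 (mod 2).

(⟸) This fails: take n = 1. Then 1³ = 1 ≡ 1 (mod 2), yet 1 ≡ 1 (mod 10), not 7.

(⇒) holds; (⇐) fails.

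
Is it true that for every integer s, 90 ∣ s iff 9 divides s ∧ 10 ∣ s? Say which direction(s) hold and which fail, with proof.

Both implications hold.

(←) Suppose 9 ∣ s and 10 ∣ s. Any common multiple of 9 and 10 is a multiple of their lcm; here gcd(9, 10) = 1, so lcm(9, 10) = 9·10 = 90, so 90 ∣ s.

(→) If 90 ∣ s, write s = 90q. Since 90 = 10·9, s = 9·(10q), so 9 ∣ s; and since 90 = 9·10, s = 10·(9q), so 10 ∣ s.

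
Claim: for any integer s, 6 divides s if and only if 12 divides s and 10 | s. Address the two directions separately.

The forward direction fails; the converse holds.

[⇐] Suppose 12 ∣ s and 10 ∣ s. Any common multiple of 12 and 10 is a multiple of their lcm; here lcm(12, 10) = 12·10/gcd(12, 10) = 120/2 = 60, so 60 ∣ s. Since 6 ∣ 60, it follows that 6 ∣ s.

[⇒] This fails: take s = 6. Certainly 6 ∣ 6, but 12 ∤ 6.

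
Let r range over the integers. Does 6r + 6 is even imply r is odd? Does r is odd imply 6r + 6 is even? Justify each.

Only the reverse direction holds.

(⇐) Suppose r is odd. Since 6 is even, 6r is even for every r, so 6r + 6 has the same parity as 6, which is even. Hence 6r + 6 is even.

(⇒) This fails: take r = 6. Then 6r + 6 = 42, which is even, yet r = 6 is even, not odd.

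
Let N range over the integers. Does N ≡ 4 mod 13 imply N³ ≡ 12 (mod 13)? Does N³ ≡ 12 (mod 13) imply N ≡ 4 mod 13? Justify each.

[⇒] Suppose N ≡ 4 mod 13. Write N = 13j + 4. Then (13j + 4)³ = 2197j³ + 2028j² + 624j + 64 = 13(169j³ + 156j² + 48j + 4) + 12, so N³ ≡ 12 (mod 13).

[⇐] This fails: take N = 10. Then 10³ = 1000 ≡ 12 (mod 13), yet 10 ≡ 10 (mod 13), not 4.

The forward direction holds; the converse fails.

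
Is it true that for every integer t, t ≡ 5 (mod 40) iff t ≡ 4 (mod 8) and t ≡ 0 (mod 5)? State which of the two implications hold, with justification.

Both directions fail.

Forward direction. This fails: t = 5 gives 5 ≡ 5 (mod 40) but 5 ≡ 5 (mod 8), so the conjunction on the right does not hold.

Converse. This fails: t = 20 satisfies both congruences on the right (20 ≡ 4 mod 8 and 20 ≡ 0 mod 5) yet 20 ≡ 20 (mod 40), not 5.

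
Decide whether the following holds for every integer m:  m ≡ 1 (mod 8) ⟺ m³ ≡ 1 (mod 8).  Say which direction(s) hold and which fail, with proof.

Converse. For the converse, argue contrapositively. If m ≢ 1 (mod 8), then m is congruent to one of 0, 2, 3, 4, 5, 6, 7 modulo 8, and these give m³ ≡ 0, 0, 3, 0, 5, 0, 7 respectively — never 1.

Forward direction. Suppose m ≡ 1 (mod 8). Write m = 8j + 1. Then (8j + 1)³ = 512j³ + 192j² + 24j + 1 = 8(64j³ + 24j² + 3j) + 1, so m³ ≡ 1 (mod 8).

Both implications hold.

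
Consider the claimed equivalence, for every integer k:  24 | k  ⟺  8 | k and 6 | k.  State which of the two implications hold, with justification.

Both directions hold; the statement is true.

(⇒) If 24 ∣ k, write k = 24q. Since 24 = 3·8, k = 8·(3q), so 8 ∣ k; and since 24 = 4·6, k = 6·(4q), so 6 ∣ k.

(⇐) Suppose 8 ∣ k and 6 ∣ k. Any common multiple of 8 and 6 is a multiple of their lcm; here lcm(8, 6) = 8·6/gcd(8, 6) = 48/2 = 24, so 24 ∣ k.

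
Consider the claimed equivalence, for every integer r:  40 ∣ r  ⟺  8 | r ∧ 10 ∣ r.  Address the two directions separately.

(⇒) If 40 ∣ r, write r = 40q. Since 40 = 5·8, r = 8·(5q), so 8 ∣ r; and since 40 = 4·10, r = 10·(4q), so 10 ∣ r.

(⇐) Suppose 8 ∣ r and 10 ∣ r. Any common multiple of 8 and 10 is a multiple of their lcm; here lcm(8, 10) = 8·10/gcd(8, 10) = 80/2 = 40, so 40 ∣ r.

Both directions hold.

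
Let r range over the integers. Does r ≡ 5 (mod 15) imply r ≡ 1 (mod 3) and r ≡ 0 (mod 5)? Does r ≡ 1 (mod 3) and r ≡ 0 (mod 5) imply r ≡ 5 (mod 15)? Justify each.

(⟹) This fails: r = 5 gives 5 ≡ 5 (mod 15) but 5 ≡ 2 (mod 3), so the conjunction on the right does not hold.

(⟸) This fails: r = 10 satisfies both congruences on the right (10 ≡ 1 mod 3 and 10 ≡ 0 mod 5) yet 10 ≡ 10 (mod 15), not 5.

Both directions fail.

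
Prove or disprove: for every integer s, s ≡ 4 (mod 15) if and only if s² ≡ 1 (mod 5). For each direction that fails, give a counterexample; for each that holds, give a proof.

(⟹) Suppose s ≡ 4 (mod 15). Then s² ≡ 4² = 16 (mod 15), and since 5 ∣ 15, also s² ≡ 1 (mod 5).

(⟸) This fails: take s = 1. Then 1² = 1 ≡ 1 (mod 5), yet 1 ≡ 1 (mod 15), not 4.

Only the forward implication holds.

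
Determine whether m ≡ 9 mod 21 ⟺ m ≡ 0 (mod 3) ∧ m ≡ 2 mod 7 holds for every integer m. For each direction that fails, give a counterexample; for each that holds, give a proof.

(⟹) Suppose m ≡ 9 (mod 21); write m = 21j + 9. Since 3 ∣ 21, reducing mod 3 gives m ≡ 9 ≡ 0 (mod 3); since 7 ∣ 21, reducing mod 7 gives m ≡ 9 ≡ 2 (mod 7).

(⟸) Conversely, if m ≡ 0 (mod 3) and m ≡ 2 (mod 7), then by the Chinese remainder theorem m ≡ 9 (mod 21). This is exactly m ≡ 9 (mod 21).

Both directions hold.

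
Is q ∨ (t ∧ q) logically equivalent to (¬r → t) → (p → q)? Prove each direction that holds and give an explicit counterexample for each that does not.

Forward direction. Assume the antecedent. If q is true, (¬r → t) → (p → q) reduces to true regardless of the other variables. If q is false, the antecedent cannot hold. Either way (¬r → t) → (p → q) holds.

Converse. This fails. Under q = F, r = F, p = F, t = F, the left side is false but the right side is true.

The forward direction holds; the converse fails.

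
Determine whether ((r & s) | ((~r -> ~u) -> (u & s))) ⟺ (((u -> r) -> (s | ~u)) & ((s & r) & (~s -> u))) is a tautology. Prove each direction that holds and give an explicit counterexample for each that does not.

Not equivalent: only (⇐) holds.

(⟸) Assume the antecedent. If u is true, the antecedent forces (u = T, r = T, s = T), and the consequent holds there. If u is false, the antecedent forces (u = F, r = T, s = T), and the consequent holds there. Either way the consequent holds.

(⟹) This fails. Under u = T, r = F, s = F, the left side is true but the right side is false.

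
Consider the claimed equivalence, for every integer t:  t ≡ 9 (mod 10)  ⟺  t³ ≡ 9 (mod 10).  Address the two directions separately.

[⇒] Suppose t ≡ 9 (mod 10). Write t = 10j + 9. Then (10j + 9)³ = 1000j³ + 2700j² + 2430j + 729 = 10(100j³ + 270j² + 243j + 72) + 9, so t³ ≡ 9 (mod 10).

[⇐] For the converse, argue contrapositively. If t ≢ 9 (mod 10), then t is congruent to one of 0, 1, 2, 3, 4, 5, 6, 7, 8 modulo 10, and these give t³ ≡ 0, 1, 8, 7, 4, 5, 6, 3, 2 respectively — never 9.

The biconditional holds.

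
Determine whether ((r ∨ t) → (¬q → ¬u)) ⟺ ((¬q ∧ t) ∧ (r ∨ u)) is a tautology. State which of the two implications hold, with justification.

Forward direction. This fails. Under r = F, u = F, q = F, t = F, the left side is true but the right side is false.

Converse. This fails. Under r = F, u = T, q = F, t = T, the left side is false but the right side is true.

Both directions fail.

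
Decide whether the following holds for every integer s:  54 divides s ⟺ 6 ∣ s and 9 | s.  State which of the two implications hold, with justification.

[⇒] If 54 ∣ s, write s = 54q. Since 54 = 9·6, s = 6·(9q), so 6 ∣ s; and since 54 = 6·9, s = 9·(6q), so 9 ∣ s.

[⇐] This fails: take s = 18. Both 6 ∣ 18 and 9 ∣ 18, yet 18 is not a multiple of 54 (since 18 = 0·54 + 18), so 54 ∤ 18.

(⇒) holds; (⇐) fails.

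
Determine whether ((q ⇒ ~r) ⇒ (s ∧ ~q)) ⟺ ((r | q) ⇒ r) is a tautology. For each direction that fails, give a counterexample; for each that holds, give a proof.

(⟹) Assume the antecedent. If q is true, the antecedent forces (s = F, q = T, r = T) or (s = T, q = T, r = T), and (r | q) ⇒ r holds there. If q is false, (r | q) ⇒ r reduces to true regardless of the other variables. Either way (r | q) ⇒ r holds.

(⟸) This fails. Under s = F, q = F, r = F, the left side is false but the right side is true.

The forward direction holds; the converse fails.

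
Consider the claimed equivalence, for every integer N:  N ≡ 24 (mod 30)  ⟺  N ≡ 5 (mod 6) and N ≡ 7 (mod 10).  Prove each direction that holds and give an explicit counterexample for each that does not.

Both directions fail.

(→) This fails: N = 24 gives 24 ≡ 24 (mod 30) but 24 ≡ 0 (mod 6), so the conjunction on the right does not hold.

(←) This fails: N = 17 satisfies both congruences on the right (17 ≡ 5 mod 6 and 17 ≡ 7 mod 10) yet 17 ≡ 17 (mod 30), not 24.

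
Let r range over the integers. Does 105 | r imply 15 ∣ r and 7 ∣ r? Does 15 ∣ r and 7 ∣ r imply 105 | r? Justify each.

[⇒] If 105 ∣ r, write r = 105q. Since 105 = 7·15, r = 15·(7q), so 15 ∣ r; and since 105 = 15·7, r = 7·(15q), so 7 ∣ r.

[⇐] Suppose 15 ∣ r and 7 ∣ r. Any common multiple of 15 and 7 is a multiple of their lcm; here gcd(15, 7) = 1, so lcm(15, 7) = 15·7 = 105, so 105 ∣ r.

Equivalent; both directions hold.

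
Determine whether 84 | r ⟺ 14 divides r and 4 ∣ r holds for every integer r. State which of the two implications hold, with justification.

(⇐) This fails: take r = 28. Both 14 ∣ 28 and 4 ∣ 28, yet 28 is not a multiple of 84 (since 28 = 0·84 + 28), so 84 ∤ 28.

(⇒) If 84 ∣ r, write r = 84q. Since 84 = 6·14, r = 14·(6q), so 14 ∣ r; and since 84 = 21·4, r = 4·(21q), so 4 ∣ r.

Only the forward implication holds.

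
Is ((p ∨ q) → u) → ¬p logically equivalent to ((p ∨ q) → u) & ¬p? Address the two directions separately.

(⇒) fails; (⇐) holds.

Forward direction. This fails. Under p = T, q = F, u = F, the left side is true but the right side is false.

Converse. Assume the antecedent. If p is true, the antecedent cannot hold. If p is false, ((p ∨ q) → u) → ¬p reduces to true regardless of the other variables. Either way ((p ∨ q) → u) → ¬p holds.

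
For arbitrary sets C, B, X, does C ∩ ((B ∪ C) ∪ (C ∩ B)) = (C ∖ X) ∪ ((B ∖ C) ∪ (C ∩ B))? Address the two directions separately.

(⊆) fails and (⊇) fails.

(⟹) This inclusion fails. Take C = {1}, B = ∅, X = {1}; then 1 ∈ C ∩ ((B ∪ C) ∪ (C ∩ B)) but 1 ∉ (C ∖ X) ∪ ((B ∖ C) ∪ (C ∩ B)).

(⟸) This inclusion fails. Take C = ∅, B = {1}, X = ∅; then 1 ∈ (C ∖ X) ∪ ((B ∖ C) ∪ (C ∩ B)) but 1 ∉ C ∩ ((B ∪ C) ∪ (C ∩ B)).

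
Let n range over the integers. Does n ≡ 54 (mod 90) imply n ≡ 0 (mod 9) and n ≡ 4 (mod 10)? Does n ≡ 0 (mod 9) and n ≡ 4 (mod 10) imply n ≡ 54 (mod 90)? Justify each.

The biconditional holds.

(⇒) Suppose n ≡ 54 (mod 90); write n = 90j + 54. Since 9 ∣ 90, reducing mod 9 gives n ≡ 54 ≡ 0 (mod 9); since 10 ∣ 90, reducing mod 10 gives n ≡ 54 ≡ 4 (mod 10).

(⇐) Conversely, if n ≡ 0 (mod 9) and n ≡ 4 (mod 10), then by the Chinese remainder theorem n ≡ 54 (mod 90). This is exactly n ≡ 54 (mod 90).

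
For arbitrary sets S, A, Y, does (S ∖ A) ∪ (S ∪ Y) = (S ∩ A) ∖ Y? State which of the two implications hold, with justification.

(⊇) Let x ∈ (S ∩ A) ∖ Y. Then x ∈ S ∩ A and x ∉ Y, from which x ∈ (S ∖ A) ∪ (S ∪ Y).

(⊆) This inclusion fails. Take S = {1}, A = ∅, Y = ∅; then 1 ∈ (S ∖ A) ∪ (S ∪ Y) but 1 ∉ (S ∩ A) ∖ Y.

(⊆) fails; (⊇) holds.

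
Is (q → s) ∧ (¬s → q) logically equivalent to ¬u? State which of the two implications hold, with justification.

Neither direction holds.

(→) This fails. Under q = F, u = T, s = T, the left side is true but the right side is false.

(←) This fails. Under q = F, u = F, s = F, the left side is false but the right side is true.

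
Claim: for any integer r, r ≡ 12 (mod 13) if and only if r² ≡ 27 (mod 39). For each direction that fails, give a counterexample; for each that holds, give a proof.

(→) This fails: take r = 25. Then 25 ≡ 12 (mod 13), but 25² = 625 ≡ 1 (mod 39), not 27.

(←) This fails: take r = 27. Then 27² = 729 ≡ 27 (mod 39), yet 27 ≡ 1 (mod 13), not 12.

Neither implication holds.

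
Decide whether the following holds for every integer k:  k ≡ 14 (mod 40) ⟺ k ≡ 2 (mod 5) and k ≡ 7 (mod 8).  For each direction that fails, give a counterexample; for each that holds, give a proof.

[⇒] This fails: k = 14 gives 14 ≡ 14 (mod 40) but 14 ≡ 4 (mod 5), so the conjunction on the right does not hold.

[⇐] This fails: k = 7 satisfies both congruences on the right (7 ≡ 2 mod 5 and 7 ≡ 7 mod 8) yet 7 ≡ 7 (mod 40), not 14.

Both directions fail.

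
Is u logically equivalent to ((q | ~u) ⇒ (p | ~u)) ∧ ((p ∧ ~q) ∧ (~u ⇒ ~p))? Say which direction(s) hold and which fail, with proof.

Converse. Assume the antecedent. If p is true, the antecedent forces (p = T, q = F, u = T), and u holds there. If p is false, the antecedent cannot hold. Either way u holds.

Forward direction. This fails. Under p = F, q = F, u = T, the left side is true but the right side is false.

Only the reverse direction holds.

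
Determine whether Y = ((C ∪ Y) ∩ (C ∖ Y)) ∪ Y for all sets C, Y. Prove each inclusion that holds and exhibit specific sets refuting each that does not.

(⊆) Let x ∈ Y. Then either x ∈ Y and x ∉ C; or x ∈ C ∩ Y. In each case x ∈ ((C ∪ Y) ∩ (C ∖ Y)) ∪ Y, so Y ⊆ ((C ∪ Y) ∩ (C ∖ Y)) ∪ Y.

(⊇) This inclusion fails. Take C = {1}, Y = ∅; then 1 ∈ ((C ∪ Y) ∩ (C ∖ Y)) ∪ Y but 1 ∉ Y.

The sets are not equal: only the forward inclusion holds.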